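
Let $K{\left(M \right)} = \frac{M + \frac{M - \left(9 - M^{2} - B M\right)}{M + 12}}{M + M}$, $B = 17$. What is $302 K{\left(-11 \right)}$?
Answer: $\frac{14647}{11} \approx 1331.5$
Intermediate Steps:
$K{\left(M \right)} = \frac{M + \frac{-9 + M^{2} + 18 M}{12 + M}}{2 M}$ ($K{\left(M \right)} = \frac{M + \frac{M - \left(9 - M^{2} - 17 M\right)}{M + 12}}{M + M} = \frac{M + \frac{M + \left(-9 + M^{2} + 17 M\right)}{12 + M}}{2 M} = \left(M + \frac{-9 + M^{2} + 18 M}{12 + M}\right) \frac{1}{2 M} = \frac{M + \frac{-9 + M^{2} + 18 M}{12 + M}}{2 M}$)
$302 K{\left(-11 \right)} = 302 \frac{- \frac{9}{2} + \left(-11\right)^{2} + 15 \left(-11\right)}{\left(-11\right) \left(12 - 11\right)} = 302 \left(- \frac{- \frac{9}{2} + 121 - 165}{11 \cdot 1}\right) = 302 \left(\left(- \frac{1}{11}\right) 1 \left(- \frac{97}{2}\right)\right) = 302 \cdot \frac{97}{22} = \frac{14647}{11}$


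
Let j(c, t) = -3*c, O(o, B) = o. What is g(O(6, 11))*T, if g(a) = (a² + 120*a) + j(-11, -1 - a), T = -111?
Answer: -87579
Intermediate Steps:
g(a) = 33 + a² + 120*a (g(a) = (a² + 120*a) - 3*(-11) = (a² + 120*a) + 33 = 33 + a² + 120*a)
g(O(6, 11))*T = (33 + 6² + 120*6)*(-111) = (33 + 36 + 720)*(-111) = 789*(-111) = -87579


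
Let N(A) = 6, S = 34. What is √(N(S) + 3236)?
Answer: √3242 ≈ 56.939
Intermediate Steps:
√(N(S) + 3236) = √(6 + 3236) = √3242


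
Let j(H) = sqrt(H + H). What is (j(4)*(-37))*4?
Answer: -296*sqrt(2) ≈ -418.61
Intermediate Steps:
j(H) = sqrt(2)*sqrt(H) (j(H) = sqrt(2*H) = sqrt(2)*sqrt(H))
(j(4)*(-37))*4 = ((sqrt(2)*sqrt(4))*(-37))*4 = ((sqrt(2)*2)*(-37))*4 = ((2*sqrt(2))*(-37))*4 = -74*sqrt(2)*4 = -296*sqrt(2)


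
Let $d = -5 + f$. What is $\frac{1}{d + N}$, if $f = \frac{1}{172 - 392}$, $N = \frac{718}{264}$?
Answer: $- \frac{165}{377} \approx -0.43767$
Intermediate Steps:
$N = \frac{359}{132}$ ($N = 718 \cdot \frac{1}{264} = \frac{359}{132} \approx 2.7197$)
$f = - \frac{1}{220}$ ($f = \frac{1}{-220} = - \frac{1}{220} \approx -0.0045455$)
$d = - \frac{1101}{220}$ ($d = -5 - \frac{1}{220} = - \frac{1101}{220} \approx -5.0045$)
$\frac{1}{d + N} = \frac{1}{- \frac{1101}{220} + \frac{359}{132}} = \frac{1}{- \frac{377}{165}} = - \frac{165}{377}$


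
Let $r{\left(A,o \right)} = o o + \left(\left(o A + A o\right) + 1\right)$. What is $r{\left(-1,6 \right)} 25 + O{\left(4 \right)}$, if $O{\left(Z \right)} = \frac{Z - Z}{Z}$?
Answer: $625$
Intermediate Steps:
$r{\left(A,o \right)} = 1 + o^{2} + 2 A o$ ($r{\left(A,o \right)} = o^{2} + \left(\left(A o + A o\right) + 1\right) = o^{2} + \left(2 A o + 1\right) = o^{2} + \left(1 + 2 A o\right) = 1 + o^{2} + 2 A o$)
$O{\left(Z \right)} = 0$ ($O{\left(Z \right)} = \frac{0}{Z} = 0$)
$r{\left(-1,6 \right)} 25 + O{\left(4 \right)} = \left(1 + 6^{2} + 2 \left(-1\right) 6\right) 25 + 0 = \left(1 + 36 - 12\right) 25 + 0 = 25 \cdot 25 + 0 = 625 + 0 = 625$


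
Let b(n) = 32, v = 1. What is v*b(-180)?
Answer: 32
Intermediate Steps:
v*b(-180) = 1*32 = 32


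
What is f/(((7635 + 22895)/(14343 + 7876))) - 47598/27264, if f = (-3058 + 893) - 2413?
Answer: -3256700219/976960 ≈ -3333.5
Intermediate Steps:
f = -4578 (f = -2165 - 2413 = -4578)
f/(((7635 + 22895)/(14343 + 7876))) - 47598/27264 = -4578*(14343 + 7876)/(7635 + 22895) - 47598/27264 = -4578/(30530/22219) - 47598*1/27264 = -4578/(30530*(1/22219)) - 7933/4544 = -4578/30530/22219 - 7933/4544 = -4578*22219/30530 - 7933/4544 = -50859291/15265 - 7933/4544 = -3256700219/976960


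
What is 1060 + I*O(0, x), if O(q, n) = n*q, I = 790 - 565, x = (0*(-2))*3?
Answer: 1060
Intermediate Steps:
x = 0 (x = 0*3 = 0)
I = 225
1060 + I*O(0, x) = 1060 + 225*(0*0) = 1060 + 225*0 = 1060 + 0 = 1060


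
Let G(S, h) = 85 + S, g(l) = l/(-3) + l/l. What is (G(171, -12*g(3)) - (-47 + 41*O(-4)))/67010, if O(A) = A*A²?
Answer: 2927/67010 ≈ 0.043680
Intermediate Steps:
g(l) = 1 - l/3 (g(l) = l*(-⅓) + 1 = -l/3 + 1 = 1 - l/3)
O(A) = A³
(G(171, -12*g(3)) - (-47 + 41*O(-4)))/67010 = ((85 + 171) - (-47 + 41*(-4)³))/67010 = (256 - (-47 + 41*(-64)))*(1/67010) = (256 - (-47 - 2624))*(1/67010) = (256 - 1*(-2671))*(1/67010) = (256 + 2671)*(1/67010) = 2927*(1/67010) = 2927/67010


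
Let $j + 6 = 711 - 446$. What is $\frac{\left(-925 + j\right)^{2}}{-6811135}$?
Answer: $- \frac{443556}{6811135} \approx -0.065122$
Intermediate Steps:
$j = 259$ ($j = -6 + \left(711 - 446\right) = -6 + 265 = 259$)
$\frac{\left(-925 + j\right)^{2}}{-6811135} = \frac{\left(-925 + 259\right)^{2}}{-6811135} = \left(-666\right)^{2} \left(- \frac{1}{6811135}\right) = 443556 \left(- \frac{1}{6811135}\right) = - \frac{443556}{6811135}$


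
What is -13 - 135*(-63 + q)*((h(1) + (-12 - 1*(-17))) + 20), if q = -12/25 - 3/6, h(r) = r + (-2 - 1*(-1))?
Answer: 431839/2 ≈ 2.1592e+5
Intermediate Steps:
h(r) = -1 + r (h(r) = r + (-2 + 1) = r - 1 = -1 + r)
q = -49/50 (q = -12*1/25 - 3*⅙ = -12/25 - ½ = -49/50 ≈ -0.98000)
-13 - 135*(-63 + q)*((h(1) + (-12 - 1*(-17))) + 20) = -13 - 135*(-63 - 49/50)*(((-1 + 1) + (-12 - 1*(-17))) + 20) = -13 - (-86373)*((0 + (-12 + 17)) + 20)/10 = -13 - (-86373)*((0 + 5) + 20)/10 = -13 - (-86373)*(5 + 20)/10 = -13 - (-86373)*25/10 = -13 - 135*(-3199/2) = -13 + 431865/2 = 431839/2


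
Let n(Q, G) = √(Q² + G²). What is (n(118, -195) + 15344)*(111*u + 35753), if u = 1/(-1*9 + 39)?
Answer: 2743254024/5 + 357567*√51949/10 ≈ 5.5680e+8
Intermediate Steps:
u = 1/30 (u = 1/(-9 + 39) = 1/30 ≈ 0.033333)
n(Q, G) = √(G² + Q²)
(n(118, -195) + 15344)*(111*u + 35753) = (√((-195)² + 118²) + 15344)*(111*(1/30) + 35753) = (√(38025 + 13924) + 15344)*(37/10 + 35753) = (√51949 + 15344)*(357567/10) = (15344 + √51949)*(357567/10) = 2743254024/5 + 357567*√51949/10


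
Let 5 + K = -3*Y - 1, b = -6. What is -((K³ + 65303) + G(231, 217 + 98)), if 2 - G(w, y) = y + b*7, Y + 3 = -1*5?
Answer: -70864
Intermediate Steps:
Y = -8 (Y = -3 - 1*5 = -3 - 5 = -8)
K = 18 (K = -5 + (-3*(-8) - 1) = -5 + (24 - 1) = -5 + 23 = 18)
G(w, y) = 44 - y (G(w, y) = 2 - (y - 6*7) = 2 - (y - 42) = 2 - (-42 + y) = 2 + (42 - y) = 44 - y)
-((K³ + 65303) + G(231, 217 + 98)) = -((18³ + 65303) + (44 - (217 + 98))) = -((5832 + 65303) + (44 - 1*315)) = -(71135 + (44 - 315)) = -(71135 - 271) = -1*70864 = -70864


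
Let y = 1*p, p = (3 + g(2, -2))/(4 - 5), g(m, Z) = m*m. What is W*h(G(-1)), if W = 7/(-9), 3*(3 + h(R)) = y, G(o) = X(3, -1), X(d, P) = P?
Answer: 112/27 ≈ 4.1481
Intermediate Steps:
g(m, Z) = m²
p = -7 (p = (3 + 2²)/(4 - 5) = (3 + 4)/(-1) = 7*(-1) = -7)
G(o) = -1
y = -7 (y = 1*(-7) = -7)
h(R) = -16/3 (h(R) = -3 + (⅓)*(-7) = -3 - 7/3 = -16/3)
W = -7/9 (W = 7*(-⅑) = -7/9 ≈ -0.77778)
W*h(G(-1)) = -7/9*(-16/3) = 112/27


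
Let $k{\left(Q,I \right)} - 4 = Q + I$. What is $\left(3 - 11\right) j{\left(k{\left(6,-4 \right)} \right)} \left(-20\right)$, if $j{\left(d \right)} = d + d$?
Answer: $1920$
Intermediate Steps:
$k{\left(Q,I \right)} = 4 + I + Q$ ($k{\left(Q,I \right)} = 4 + \left(Q + I\right) = 4 + \left(I + Q\right) = 4 + I + Q$)
$j{\left(d \right)} = 2 d$
$\left(3 - 11\right) j{\left(k{\left(6,-4 \right)} \right)} \left(-20\right) = \left(3 - 11\right) 2 \left(4 - 4 + 6\right) \left(-20\right) = \left(3 - 11\right) 2 \cdot 6 \left(-20\right) = \left(-8\right) 12 \left(-20\right) = \left(-96\right) \left(-20\right) = 1920$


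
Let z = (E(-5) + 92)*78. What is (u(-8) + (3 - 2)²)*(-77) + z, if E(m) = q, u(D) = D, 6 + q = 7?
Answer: 7793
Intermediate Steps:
q = 1 (q = -6 + 7 = 1)
E(m) = 1
z = 7254 (z = (1 + 92)*78 = 93*78 = 7254)
(u(-8) + (3 - 2)²)*(-77) + z = (-8 + (3 - 2)²)*(-77) + 7254 = (-8 + 1²)*(-77) + 7254 = (-8 + 1)*(-77) + 7254 = -7*(-77) + 7254 = 539 + 7254 = 7793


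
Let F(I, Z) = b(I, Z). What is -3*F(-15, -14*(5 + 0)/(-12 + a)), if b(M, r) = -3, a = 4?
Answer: 9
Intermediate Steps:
F(I, Z) = -3
-3*F(-15, -14*(5 + 0)/(-12 + a)) = -3*(-3) = 9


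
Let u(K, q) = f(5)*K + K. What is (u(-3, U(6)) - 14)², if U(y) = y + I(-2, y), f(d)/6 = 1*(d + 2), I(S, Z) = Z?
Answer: 20449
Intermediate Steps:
f(d) = 12 + 6*d (f(d) = 6*(1*(d + 2)) = 6*(1*(2 + d)) = 6*(2 + d) = 12 + 6*d)
U(y) = 2*y (U(y) = y + y = 2*y)
u(K, q) = 43*K (u(K, q) = (12 + 6*5)*K + K = (12 + 30)*K + K = 42*K + K = 43*K)
(u(-3, U(6)) - 14)² = (43*(-3) - 14)² = (-129 - 14)² = (-143)² = 20449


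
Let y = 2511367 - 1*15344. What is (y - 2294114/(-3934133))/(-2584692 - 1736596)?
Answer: -9819688747173/17000521723304 ≈ -0.57761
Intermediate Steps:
y = 2496023 (y = 2511367 - 15344 = 2496023)
(y - 2294114/(-3934133))/(-2584692 - 1736596) = (2496023 - 2294114/(-3934133))/(-2584692 - 1736596) = (2496023 - 2294114*(-1/3934133))/(-4321288) = (2496023 + 2294114/3934133)*(-1/4321288) = (9819688747173/3934133)*(-1/4321288) = -9819688747173/17000521723304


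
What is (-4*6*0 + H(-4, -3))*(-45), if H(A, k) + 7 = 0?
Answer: 315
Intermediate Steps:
H(A, k) = -7 (H(A, k) = -7 + 0 = -7)
(-4*6*0 + H(-4, -3))*(-45) = (-4*6*0 - 7)*(-45) = (-24*0 - 7)*(-45) = (0 - 7)*(-45) = -7*(-45) = 315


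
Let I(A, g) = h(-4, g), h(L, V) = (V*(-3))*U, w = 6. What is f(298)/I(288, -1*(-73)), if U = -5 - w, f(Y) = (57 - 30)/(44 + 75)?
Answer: 9/95557 ≈ 9.4185e-5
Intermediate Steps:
f(Y) = 27/119
U = -11 (U = -5 - 1*6 = -5 - 6 = -11)
h(L, V) = 33*V (h(L, V) = (V*(-3))*(-11) = -3*V*(-11) = 33*V)
I(A, g) = 33*g
f(298)/I(288, -1*(-73)) = 27/(119*((33*(-1*(-73))))) = 27/(119*((33*73))) = (27/119)/2409 = (27/119)*(1/2409) = 9/95557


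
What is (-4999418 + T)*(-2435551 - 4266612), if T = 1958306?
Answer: 20382028325256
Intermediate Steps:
(-4999418 + T)*(-2435551 - 4266612) = (-4999418 + 1958306)*(-2435551 - 4266612) = -3041112*(-6702163) = 20382028325256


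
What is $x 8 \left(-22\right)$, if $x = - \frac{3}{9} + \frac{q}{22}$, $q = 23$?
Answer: $- \frac{376}{3} \approx -125.33$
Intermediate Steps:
$x = \frac{47}{66}$ ($x = - \frac{3}{9} + \frac{23}{22} = \left(-3\right) \frac{1}{9} + 23 \cdot \frac{1}{22} = - \frac{1}{3} + \frac{23}{22} = \frac{47}{66} \approx 0.71212$)
$x 8 \left(-22\right) = \frac{47}{66} \cdot 8 \left(-22\right) = \frac{188}{33} \left(-22\right) = - \frac{376}{3}$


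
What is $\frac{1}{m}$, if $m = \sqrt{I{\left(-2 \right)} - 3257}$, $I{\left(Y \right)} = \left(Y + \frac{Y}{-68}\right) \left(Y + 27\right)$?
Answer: $- \frac{i \sqrt{3822042}}{112413} \approx - 0.017391 i$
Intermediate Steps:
$I{\left(Y \right)} = \frac{67 Y \left(27 + Y\right)}{68}$ ($I{\left(Y \right)} = \left(Y + Y \left(- \frac{1}{68}\right)\right) \left(27 + Y\right) = \left(Y - \frac{Y}{68}\right) \left(27 + Y\right) = \frac{67 Y}{68} \left(27 + Y\right) = \frac{67 Y \left(27 + Y\right)}{68}$)
$m = \frac{i \sqrt{3822042}}{34}$ ($m = \sqrt{\frac{67}{68} \left(-2\right) \left(27 - 2\right) - 3257} = \sqrt{\frac{67}{68} \left(-2\right) 25 - 3257} = \sqrt{- \frac{1675}{34} - 3257} = \sqrt{- \frac{112413}{34}} = \frac{i \sqrt{3822042}}{34} \approx 57.5 i$)
$\frac{1}{m} = \frac{1}{\frac{1}{34} i \sqrt{3822042}} = - \frac{i \sqrt{3822042}}{112413}$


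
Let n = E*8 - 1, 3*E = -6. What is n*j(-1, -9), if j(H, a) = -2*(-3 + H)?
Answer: -136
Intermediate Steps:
E = -2 (E = (⅓)*(-6) = -2)
j(H, a) = 6 - 2*H
n = -17 (n = -2*8 - 1 = -16 - 1 = -17)
n*j(-1, -9) = -17*(6 - 2*(-1)) = -17*(6 + 2) = -17*8 = -136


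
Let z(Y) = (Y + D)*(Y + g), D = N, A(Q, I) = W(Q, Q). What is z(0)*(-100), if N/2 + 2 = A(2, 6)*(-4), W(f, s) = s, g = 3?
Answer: 6000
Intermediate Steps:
A(Q, I) = Q
N = -20 (N = -4 + 2*(2*(-4)) = -4 + 2*(-8) = -4 - 16 = -20)
D = -20
z(Y) = (-20 + Y)*(3 + Y) (z(Y) = (Y - 20)*(Y + 3) = (-20 + Y)*(3 + Y))
z(0)*(-100) = (-60 + 0**2 - 17*0)*(-100) = (-60 + 0 + 0)*(-100) = -60*(-100) = 6000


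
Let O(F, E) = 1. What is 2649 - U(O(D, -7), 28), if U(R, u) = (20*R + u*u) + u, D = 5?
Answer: 1817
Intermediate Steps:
U(R, u) = u + u**2 + 20*R (U(R, u) = (20*R + u**2) + u = (u**2 + 20*R) + u = u + u**2 + 20*R)
2649 - U(O(D, -7), 28) = 2649 - (28 + 28**2 + 20*1) = 2649 - (28 + 784 + 20) = 2649 - 1*832 = 2649 - 832 = 1817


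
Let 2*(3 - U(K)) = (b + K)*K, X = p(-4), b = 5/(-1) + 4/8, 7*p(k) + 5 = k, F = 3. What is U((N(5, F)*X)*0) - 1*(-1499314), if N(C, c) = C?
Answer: 1499317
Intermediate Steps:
p(k) = -5/7 + k/7
b = -9/2 (b = 5*(-1) + 4*(⅛) = -5 + ½ = -9/2 ≈ -4.5000)
X = -9/7 (X = -5/7 + (⅐)*(-4) = -5/7 - 4/7 = -9/7 ≈ -1.2857)
U(K) = 3 - K*(-9/2 + K)/2 (U(K) = 3 - (-9/2 + K)*K/2 = 3 - K*(-9/2 + K)/2)
U((N(5, F)*X)*0) - 1*(-1499314) = (3 - ((5*(-9/7))*0)²/2 + 9*((5*(-9/7))*0)/4) - 1*(-1499314) = (3 - (-45/7*0)²/2 + 9*(-45/7*0)/4) + 1499314 = (3 - ½*0² + (9/4)*0) + 1499314 = (3 - ½*0 + 0) + 1499314 = (3 + 0 + 0) + 1499314 = 3 + 1499314 = 1499317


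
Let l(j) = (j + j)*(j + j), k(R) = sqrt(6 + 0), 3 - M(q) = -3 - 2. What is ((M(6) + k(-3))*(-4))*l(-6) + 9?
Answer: -4599 - 576*sqrt(6) ≈ -6009.9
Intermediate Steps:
M(q) = 8 (M(q) = 3 - (-3 - 2) = 3 - 1*(-5) = 3 + 5 = 8)
k(R) = sqrt(6)
l(j) = 4*j**2 (l(j) = (2*j)*(2*j) = 4*j**2)
((M(6) + k(-3))*(-4))*l(-6) + 9 = ((8 + sqrt(6))*(-4))*(4*(-6)**2) + 9 = (-32 - 4*sqrt(6))*(4*36) + 9 = (-32 - 4*sqrt(6))*144 + 9 = (-4608 - 576*sqrt(6)) + 9 = -4599 - 576*sqrt(6)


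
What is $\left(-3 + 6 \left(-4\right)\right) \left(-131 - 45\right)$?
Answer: $4752$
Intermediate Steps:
$\left(-3 + 6 \left(-4\right)\right) \left(-131 - 45\right) = \left(-3 - 24\right) \left(-131 - 45\right) = \left(-27\right) \left(-176\right) = 4752$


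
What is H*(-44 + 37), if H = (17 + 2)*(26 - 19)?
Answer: -931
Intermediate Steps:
H = 133 (H = 19*7 = 133)
H*(-44 + 37) = 133*(-44 + 37) = 133*(-7) = -931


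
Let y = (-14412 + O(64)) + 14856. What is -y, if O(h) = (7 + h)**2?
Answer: -5485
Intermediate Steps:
y = 5485 (y = (-14412 + (7 + 64)**2) + 14856 = (-14412 + 71**2) + 14856 = (-14412 + 5041) + 14856 = -9371 + 14856 = 5485)
-y = -1*5485 = -5485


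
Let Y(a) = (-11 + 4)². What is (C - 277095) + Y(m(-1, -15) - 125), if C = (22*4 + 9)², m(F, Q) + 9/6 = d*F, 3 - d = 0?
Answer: -267637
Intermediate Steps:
d = 3 (d = 3 - 1*0 = 3 + 0 = 3)
m(F, Q) = -3/2 + 3*F
C = 9409 (C = (88 + 9)² = 97² = 9409)
Y(a) = 49 (Y(a) = (-7)² = 49)
(C - 277095) + Y(m(-1, -15) - 125) = (9409 - 277095) + 49 = -267686 + 49 = -267637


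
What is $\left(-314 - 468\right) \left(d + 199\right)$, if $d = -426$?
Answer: $177514$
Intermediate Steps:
$\left(-314 - 468\right) \left(d + 199\right) = \left(-314 - 468\right) \left(-426 + 199\right) = \left(-782\right) \left(-227\right) = 177514$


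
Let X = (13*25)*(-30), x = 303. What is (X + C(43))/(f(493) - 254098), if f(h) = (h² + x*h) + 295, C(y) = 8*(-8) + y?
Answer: -9771/138625 ≈ -0.070485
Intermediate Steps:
C(y) = -64 + y
f(h) = 295 + h² + 303*h (f(h) = (h² + 303*h) + 295 = 295 + h² + 303*h)
X = -9750 (X = 325*(-30) = -9750)
(X + C(43))/(f(493) - 254098) = (-9750 + (-64 + 43))/((295 + 493² + 303*493) - 254098) = (-9750 - 21)/((295 + 243049 + 149379) - 254098) = -9771/(392723 - 254098) = -9771/138625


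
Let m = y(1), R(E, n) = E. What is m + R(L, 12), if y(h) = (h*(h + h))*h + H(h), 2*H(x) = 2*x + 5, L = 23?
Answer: 57/2 ≈ 28.500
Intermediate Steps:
H(x) = 5/2 + x (H(x) = (2*x + 5)/2 = (5 + 2*x)/2 = 5/2 + x)
y(h) = 5/2 + h + 2*h**3 (y(h) = (h*(h + h))*h + (5/2 + h) = (h*(2*h))*h + (5/2 + h) = (2*h**2)*h + (5/2 + h) = 2*h**3 + (5/2 + h) = 5/2 + h + 2*h**3)
m = 11/2 (m = 5/2 + 1 + 2*1**3 = 5/2 + 1 + 2*1 = 5/2 + 1 + 2 = 11/2 ≈ 5.5000)
m + R(L, 12) = 11/2 + 23 = 57/2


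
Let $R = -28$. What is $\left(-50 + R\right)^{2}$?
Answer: $6084$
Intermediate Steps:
$\left(-50 + R\right)^{2} = \left(-50 - 28\right)^{2} = \left(-78\right)^{2} = 6084$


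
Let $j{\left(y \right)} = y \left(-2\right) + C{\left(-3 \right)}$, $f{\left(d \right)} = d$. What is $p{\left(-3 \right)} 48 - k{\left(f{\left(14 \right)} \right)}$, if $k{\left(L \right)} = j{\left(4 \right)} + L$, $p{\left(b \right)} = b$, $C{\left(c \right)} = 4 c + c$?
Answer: $-135$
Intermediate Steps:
$C{\left(c \right)} = 5 c$
$j{\left(y \right)} = -15 - 2 y$ ($j{\left(y \right)} = y \left(-2\right) + 5 \left(-3\right) = - 2 y - 15 = -15 - 2 y$)
$k{\left(L \right)} = -23 + L$ ($k{\left(L \right)} = \left(-15 - 8\right) + L = -23 + L$)
$p{\left(-3 \right)} 48 - k{\left(f{\left(14 \right)} \right)} = \left(-3\right) 48 - \left(-23 + 14\right) = -144 - -9 = -144 + 9 = -135$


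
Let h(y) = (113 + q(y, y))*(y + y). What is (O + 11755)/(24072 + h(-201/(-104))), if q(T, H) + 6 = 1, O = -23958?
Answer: -158639/318363 ≈ -0.49830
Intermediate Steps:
q(T, H) = -5 (q(T, H) = -6 + 1 = -5)
h(y) = 216*y (h(y) = (113 - 5)*(y + y) = 108*(2*y) = 216*y)
(O + 11755)/(24072 + h(-201/(-104))) = (-23958 + 11755)/(24072 + 216*(-201/(-104))) = -12203/(24072 + 216*(-201*(-1/104))) = -12203/(24072 + 216*(201/104)) = -12203/(24072 + 5427/13) = -12203/318363/13 = -12203*13/318363 = -158639/318363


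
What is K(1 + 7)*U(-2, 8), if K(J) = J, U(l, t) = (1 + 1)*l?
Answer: -32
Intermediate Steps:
U(l, t) = 2*l
K(1 + 7)*U(-2, 8) = (1 + 7)*(2*(-2)) = 8*(-4) = -32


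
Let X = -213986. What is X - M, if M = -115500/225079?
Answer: -48163639394/225079 ≈ -2.1399e+5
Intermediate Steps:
M = -115500/225079 (M = -115500*1/225079 = -115500/225079 ≈ -0.51315)
X - M = -213986 - 1*(-115500/225079) = -213986 + 115500/225079 = -48163639394/225079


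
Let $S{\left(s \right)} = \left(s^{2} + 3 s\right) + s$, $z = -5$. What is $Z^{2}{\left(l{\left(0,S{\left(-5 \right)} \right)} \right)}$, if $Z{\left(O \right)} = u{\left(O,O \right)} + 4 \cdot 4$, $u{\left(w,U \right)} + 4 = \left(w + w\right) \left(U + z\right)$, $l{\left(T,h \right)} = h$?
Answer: $144$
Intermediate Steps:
$S{\left(s \right)} = s^{2} + 4 s$
$u{\left(w,U \right)} = -4 + 2 w \left(-5 + U\right)$ ($u{\left(w,U \right)} = -4 + \left(w + w\right) \left(U - 5\right) = -4 + 2 w \left(-5 + U\right)$)
$Z{\left(O \right)} = 12 - 10 O + 2 O^{2}$ ($Z{\left(O \right)} = \left(-4 - 10 O + 2 O O\right) + 4 \cdot 4 = \left(-4 - 10 O + 2 O^{2}\right) + 16 = 12 - 10 O + 2 O^{2}$)
$Z^{2}{\left(l{\left(0,S{\left(-5 \right)} \right)} \right)} = \left(12 - 10 \left(- 5 \left(4 - 5\right)\right) + 2 \left(- 5 \left(4 - 5\right)\right)^{2}\right)^{2} = \left(12 - 10 \left(\left(-5\right) \left(-1\right)\right) + 2 \left(\left(-5\right) \left(-1\right)\right)^{2}\right)^{2} = \left(12 - 50 + 2 \cdot 5^{2}\right)^{2} = \left(12 - 50 + 2 \cdot 25\right)^{2} = \left(12 - 50 + 50\right)^{2} = 12^{2} = 144$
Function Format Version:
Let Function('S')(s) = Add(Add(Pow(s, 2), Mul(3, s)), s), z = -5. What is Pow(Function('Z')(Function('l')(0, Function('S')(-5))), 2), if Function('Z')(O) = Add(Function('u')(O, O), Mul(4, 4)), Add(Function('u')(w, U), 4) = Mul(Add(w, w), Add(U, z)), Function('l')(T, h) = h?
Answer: 144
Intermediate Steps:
Function('S')(s) = Add(Pow(s, 2), Mul(4, s))
Function('u')(w, U) = Add(-4, Mul(2, w, Add(-5, U))) (Function('u')(w, U) = Add(-4, Mul(Add(w, w), Add(U, -5))) = Add(-4, Mul(Mul(2, w), Add(-5, U))) = Add(-4, Mul(2, w, Add(-5, U))))
Function('Z')(O) = Add(12, Mul(-10, O), Mul(2, Pow(O, 2))) (Function('Z')(O) = Add(Add(-4, Mul(-10, O), Mul(2, O, O)), Mul(4, 4)) = Add(Add(-4, Mul(-10, O), Mul(2, Pow(O, 2))), 16) = Add(12, Mul(-10, O), Mul(2, Pow(O, 2))))
Pow(Function('Z')(Function('l')(0, Function('S')(-5))), 2) = Pow(Add(12, Mul(-10, Mul(-5, Add(4, -5))), Mul(2, Pow(Mul(-5, Add(4, -5)), 2))), 2) = Pow(Add(12, Mul(-10, Mul(-5, -1)), Mul(2, Pow(Mul(-5, -1), 2))), 2) = Pow(Add(12, Mul(-10, 5), Mul(2, Pow(5, 2))), 2) = Pow(Add(12, -50, Mul(2, 25)), 2) = Pow(Add(12, -50, 50), 2) = Pow(12, 2) = 144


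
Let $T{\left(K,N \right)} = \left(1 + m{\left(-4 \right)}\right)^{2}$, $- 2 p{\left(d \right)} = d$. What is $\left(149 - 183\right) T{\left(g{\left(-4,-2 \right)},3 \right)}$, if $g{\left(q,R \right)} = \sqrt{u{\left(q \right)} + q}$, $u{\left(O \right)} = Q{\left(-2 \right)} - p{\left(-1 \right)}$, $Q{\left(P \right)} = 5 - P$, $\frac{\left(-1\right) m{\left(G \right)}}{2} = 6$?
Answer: $-4114$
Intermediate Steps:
$m{\left(G \right)} = -12$ ($m{\left(G \right)} = \left(-2\right) 6 = -12$)
$p{\left(d \right)} = - \frac{d}{2}$
$u{\left(O \right)} = \frac{13}{2}$ ($u{\left(O \right)} = \left(5 - -2\right) - \left(- \frac{1}{2}\right) \left(-1\right) = \left(5 + 2\right) - \frac{1}{2} = 7 - \frac{1}{2} = \frac{13}{2}$)
$g{\left(q,R \right)} = \sqrt{\frac{13}{2} + q}$
$T{\left(K,N \right)} = 121$ ($T{\left(K,N \right)} = \left(1 - 12\right)^{2} = \left(-11\right)^{2} = 121$)
$\left(149 - 183\right) T{\left(g{\left(-4,-2 \right)},3 \right)} = \left(149 - 183\right) 121 = \left(-34\right) 121 = -4114$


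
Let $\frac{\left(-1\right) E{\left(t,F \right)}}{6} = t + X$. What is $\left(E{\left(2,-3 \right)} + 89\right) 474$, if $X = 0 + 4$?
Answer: $25122$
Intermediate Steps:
$X = 4$
$E{\left(t,F \right)} = -24 - 6 t$ ($E{\left(t,F \right)} = - 6 \left(t + 4\right) = - 6 \left(4 + t\right) = -24 - 6 t$)
$\left(E{\left(2,-3 \right)} + 89\right) 474 = \left(\left(-24 - 12\right) + 89\right) 474 = \left(-36 + 89\right) 474 = 53 \cdot 474 = 25122$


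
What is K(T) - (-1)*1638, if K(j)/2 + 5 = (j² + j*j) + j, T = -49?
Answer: 11134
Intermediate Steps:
K(j) = -10 + 2*j + 4*j² (K(j) = -10 + 2*((j² + j*j) + j) = -10 + 2*((j² + j²) + j) = -10 + 2*(2*j² + j) = -10 + 2*(j + 2*j²) = -10 + (2*j + 4*j²) = -10 + 2*j + 4*j²)
K(T) - (-1)*1638 = (-10 + 2*(-49) + 4*(-49)²) - (-1)*1638 = (-10 - 98 + 4*2401) - 1*(-1638) = (-10 - 98 + 9604) + 1638 = 9496 + 1638 = 11134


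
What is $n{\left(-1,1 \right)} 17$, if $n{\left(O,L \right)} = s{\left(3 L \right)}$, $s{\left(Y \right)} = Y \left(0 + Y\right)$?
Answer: $153$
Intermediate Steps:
$s{\left(Y \right)} = Y^{2}$ ($s{\left(Y \right)} = Y Y = Y^{2}$)
$n{\left(O,L \right)} = 9 L^{2}$ ($n{\left(O,L \right)} = \left(3 L\right)^{2} = 9 L^{2}$)
$n{\left(-1,1 \right)} 17 = 9 \cdot 1^{2} \cdot 17 = 9 \cdot 1 \cdot 17 = 9 \cdot 17 = 153$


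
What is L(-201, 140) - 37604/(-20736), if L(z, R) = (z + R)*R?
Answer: -44261959/5184 ≈ -8538.2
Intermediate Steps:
L(z, R) = R*(R + z) (L(z, R) = (R + z)*R = R*(R + z))
L(-201, 140) - 37604/(-20736) = 140*(140 - 201) - 37604/(-20736) = 140*(-61) - 37604*(-1/20736) = -8540 + 9401/5184 = -44261959/5184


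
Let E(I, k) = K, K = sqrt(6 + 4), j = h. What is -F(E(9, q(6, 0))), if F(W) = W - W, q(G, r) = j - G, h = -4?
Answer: 0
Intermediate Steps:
j = -4
q(G, r) = -4 - G
K = sqrt(10) ≈ 3.1623
E(I, k) = sqrt(10)
F(W) = 0
-F(E(9, q(6, 0))) = -1*0 = 0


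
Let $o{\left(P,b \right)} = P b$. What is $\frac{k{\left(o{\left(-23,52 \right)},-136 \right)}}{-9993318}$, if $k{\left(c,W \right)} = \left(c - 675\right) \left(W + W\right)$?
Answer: $- \frac{254456}{4996659} \approx -0.050925$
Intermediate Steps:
$k{\left(c,W \right)} = 2 W \left(-675 + c\right)$ ($k{\left(c,W \right)} = \left(-675 + c\right) 2 W = 2 W \left(-675 + c\right)$)
$\frac{k{\left(o{\left(-23,52 \right)},-136 \right)}}{-9993318} = \frac{2 \left(-136\right) \left(-675 - 1196\right)}{-9993318} = 2 \left(-136\right) \left(-675 - 1196\right) \left(- \frac{1}{9993318}\right) = 2 \left(-136\right) \left(-1871\right) \left(- \frac{1}{9993318}\right) = 508912 \left(- \frac{1}{9993318}\right) = - \frac{254456}{4996659}$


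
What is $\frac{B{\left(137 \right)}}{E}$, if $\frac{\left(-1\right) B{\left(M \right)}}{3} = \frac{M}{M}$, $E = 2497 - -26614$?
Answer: $- \frac{3}{29111} \approx -0.00010305$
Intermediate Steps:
$E = 29111$ ($E = 2497 + 26614 = 29111$)
$B{\left(M \right)} = -3$ ($B{\left(M \right)} = - 3 \frac{M}{M} = \left(-3\right) 1 = -3$)
$\frac{B{\left(137 \right)}}{E} = - \frac{3}{29111}$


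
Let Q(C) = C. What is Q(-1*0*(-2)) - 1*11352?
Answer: -11352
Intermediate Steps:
Q(-1*0*(-2)) - 1*11352 = -1*0*(-2) - 1*11352 = 0*(-2) - 11352 = 0 - 11352 = -11352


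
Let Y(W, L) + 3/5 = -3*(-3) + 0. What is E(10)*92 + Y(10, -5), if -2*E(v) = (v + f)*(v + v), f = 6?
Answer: -73558/5 ≈ -14712.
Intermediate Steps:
Y(W, L) = 42/5 (Y(W, L) = -⅗ + (-3*(-3) + 0) = -⅗ + (9 + 0) = -⅗ + 9 = 42/5)
E(v) = -v*(6 + v) (E(v) = -(v + 6)*(v + v)/2 = -(6 + v)*2*v/2 = -v*(6 + v))
E(10)*92 + Y(10, -5) = -1*10*(6 + 10)*92 + 42/5 = -1*10*16*92 + 42/5 = -160*92 + 42/5 = -14720 + 42/5 = -73558/5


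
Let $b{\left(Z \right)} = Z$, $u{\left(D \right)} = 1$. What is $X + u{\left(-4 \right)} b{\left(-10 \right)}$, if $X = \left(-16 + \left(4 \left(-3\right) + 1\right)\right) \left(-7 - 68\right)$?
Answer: $2015$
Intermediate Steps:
$X = 2025$ ($X = \left(-16 + \left(-12 + 1\right)\right) \left(-75\right) = \left(-16 - 11\right) \left(-75\right) = \left(-27\right) \left(-75\right) = 2025$)
$X + u{\left(-4 \right)} b{\left(-10 \right)} = 2025 + 1 \left(-10\right) = 2025 - 10 = 2015$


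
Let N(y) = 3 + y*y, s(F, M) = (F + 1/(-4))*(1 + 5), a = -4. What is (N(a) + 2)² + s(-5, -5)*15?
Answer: -63/2 ≈ -31.500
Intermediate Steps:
s(F, M) = -3/2 + 6*F (s(F, M) = (F + 1*(-¼))*6 = (F - ¼)*6 = (-¼ + F)*6 = -3/2 + 6*F)
N(y) = 3 + y²
(N(a) + 2)² + s(-5, -5)*15 = ((3 + (-4)²) + 2)² + (-3/2 + 6*(-5))*15 = ((3 + 16) + 2)² + (-3/2 - 30)*15 = (19 + 2)² - 63/2*15 = 21² - 945/2 = 441 - 945/2 = -63/2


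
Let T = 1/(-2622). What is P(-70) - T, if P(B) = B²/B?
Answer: -183539/2622 ≈ -70.000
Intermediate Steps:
P(B) = B
T = -1/2622 ≈ -0.00038139
P(-70) - T = -70 - 1*(-1/2622) = -70 + 1/2622 = -183539/2622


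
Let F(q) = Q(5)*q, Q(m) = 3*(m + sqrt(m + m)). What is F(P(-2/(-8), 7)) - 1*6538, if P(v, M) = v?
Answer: -26137/4 + 3*sqrt(10)/4 ≈ -6531.9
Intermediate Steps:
Q(m) = 3*m + 3*sqrt(2)*sqrt(m) (Q(m) = 3*(m + sqrt(2*m)) = 3*(m + sqrt(2)*sqrt(m)) = 3*m + 3*sqrt(2)*sqrt(m))
F(q) = q*(15 + 3*sqrt(10)) (F(q) = (3*5 + 3*sqrt(2)*sqrt(5))*q = (15 + 3*sqrt(10))*q = q*(15 + 3*sqrt(10)))
F(P(-2/(-8), 7)) - 1*6538 = 3*(-2/(-8))*(5 + sqrt(10)) - 1*6538 = 3*(-2*(-1/8))*(5 + sqrt(10)) - 6538 = 3*(1/4)*(5 + sqrt(10)) - 6538 = (15/4 + 3*sqrt(10)/4) - 6538 = -26137/4 + 3*sqrt(10)/4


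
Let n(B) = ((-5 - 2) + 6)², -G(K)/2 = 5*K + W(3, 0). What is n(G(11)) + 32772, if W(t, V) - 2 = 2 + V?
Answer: 32773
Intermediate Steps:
W(t, V) = 4 + V (W(t, V) = 2 + (2 + V) = 4 + V)
G(K) = -8 - 10*K (G(K) = -2*(5*K + (4 + 0)) = -2*(5*K + 4) = -2*(4 + 5*K) = -8 - 10*K)
n(B) = 1 (n(B) = (-7 + 6)² = (-1)² = 1)
n(G(11)) + 32772 = 1 + 32772 = 32773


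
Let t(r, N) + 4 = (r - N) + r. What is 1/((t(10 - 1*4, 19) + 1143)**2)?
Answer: 1/1281424 ≈ 7.8038e-7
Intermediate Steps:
t(r, N) = -4 - N + 2*r (t(r, N) = -4 + ((r - N) + r) = -4 + (-N + 2*r) = -4 - N + 2*r)
1/((t(10 - 1*4, 19) + 1143)**2) = 1/(((-4 - 1*19 + 2*(10 - 1*4)) + 1143)**2) = 1/(((-4 - 19 + 2*(10 - 4)) + 1143)**2) = 1/(((-4 - 19 + 2*6) + 1143)**2) = 1/(((-4 - 19 + 12) + 1143)**2) = 1/((-11 + 1143)**2) = 1/(1132**2) = 1/1281424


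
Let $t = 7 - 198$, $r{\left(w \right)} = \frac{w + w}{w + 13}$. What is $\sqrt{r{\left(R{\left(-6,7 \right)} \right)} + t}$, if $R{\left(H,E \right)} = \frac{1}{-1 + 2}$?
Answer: $\frac{2 i \sqrt{2338}}{7} \approx 13.815 i$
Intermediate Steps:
$R{\left(H,E \right)} = 1$ ($R{\left(H,E \right)} = 1^{-1} = 1$)
$r{\left(w \right)} = \frac{2 w}{13 + w}$
$t = -191$ ($t = 7 - 198 = -191$)
$\sqrt{r{\left(R{\left(-6,7 \right)} \right)} + t} = \sqrt{2 \cdot 1 \frac{1}{13 + 1} - 191} = \sqrt{2 \cdot 1 \cdot \frac{1}{14} - 191} = \sqrt{\frac{1}{7} - 191} = \sqrt{- \frac{1336}{7}} = \frac{2 i \sqrt{2338}}{7}$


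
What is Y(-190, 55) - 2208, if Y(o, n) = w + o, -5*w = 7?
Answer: -11997/5 ≈ -2399.4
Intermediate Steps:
w = -7/5 (w = -1/5*7 = -7/5 ≈ -1.4000)
Y(o, n) = -7/5 + o
Y(-190, 55) - 2208 = (-7/5 - 190) - 2208 = -957/5 - 2208 = -11997/5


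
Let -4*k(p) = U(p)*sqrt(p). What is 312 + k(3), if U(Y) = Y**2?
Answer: 312 - 9*sqrt(3)/4 ≈ 308.10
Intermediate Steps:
k(p) = -p**(5/2)/4 (k(p) = -p**2*sqrt(p)/4 = -p**(5/2)/4)
312 + k(3) = 312 - 9*sqrt(3)/4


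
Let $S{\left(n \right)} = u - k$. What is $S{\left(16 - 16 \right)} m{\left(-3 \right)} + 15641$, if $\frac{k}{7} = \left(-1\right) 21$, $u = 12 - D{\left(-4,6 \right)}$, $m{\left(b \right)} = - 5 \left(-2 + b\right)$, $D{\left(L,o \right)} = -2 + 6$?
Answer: $19516$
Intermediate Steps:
$D{\left(L,o \right)} = 4$
$m{\left(b \right)} = 10 - 5 b$
$u = 8$ ($u = 12 - 4 = 8$)
$k = -147$ ($k = 7 \left(\left(-1\right) 21\right) = 7 \left(-21\right) = -147$)
$S{\left(n \right)} = 155$ ($S{\left(n \right)} = 8 - -147 = 8 + 147 = 155$)
$S{\left(16 - 16 \right)} m{\left(-3 \right)} + 15641 = 155 \left(10 - -15\right) + 15641 = 155 \left(10 + 15\right) + 15641 = 155 \cdot 25 + 15641 = 3875 + 15641 = 19516$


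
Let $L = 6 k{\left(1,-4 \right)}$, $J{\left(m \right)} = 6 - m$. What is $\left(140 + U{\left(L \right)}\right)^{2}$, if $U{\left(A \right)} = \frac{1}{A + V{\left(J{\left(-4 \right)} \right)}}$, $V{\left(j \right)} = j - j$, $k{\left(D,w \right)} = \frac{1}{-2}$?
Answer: $\frac{175561}{9} \approx 19507.0$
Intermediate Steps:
$k{\left(D,w \right)} = - \frac{1}{2}$
$V{\left(j \right)} = 0$
$L = -3$ ($L = 6 \left(- \frac{1}{2}\right) = -3$)
$U{\left(A \right)} = \frac{1}{A}$ ($U{\left(A \right)} = \frac{1}{A + 0} = \frac{1}{A}$)
$\left(140 + U{\left(L \right)}\right)^{2} = \left(140 + \frac{1}{-3}\right)^{2} = \left(140 - \frac{1}{3}\right)^{2} = \left(\frac{419}{3}\right)^{2} = \frac{175561}{9}$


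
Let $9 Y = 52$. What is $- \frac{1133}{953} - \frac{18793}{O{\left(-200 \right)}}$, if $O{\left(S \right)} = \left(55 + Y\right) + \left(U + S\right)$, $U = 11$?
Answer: $\frac{159880079}{1099762} \approx 145.38$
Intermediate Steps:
$Y = \frac{52}{9}$ ($Y = \frac{1}{9} \cdot 52 = \frac{52}{9} \approx 5.7778$)
$O{\left(S \right)} = \frac{646}{9} + S$ ($O{\left(S \right)} = \left(55 + \frac{52}{9}\right) + \left(11 + S\right) = \frac{547}{9} + \left(11 + S\right) = \frac{646}{9} + S$)
$- \frac{1133}{953} - \frac{18793}{O{\left(-200 \right)}} = - \frac{1133}{953} - \frac{18793}{\frac{646}{9} - 200} = \left(-1133\right) \frac{1}{953} - \frac{18793}{- \frac{1154}{9}} = - \frac{1133}{953} - - \frac{169137}{1154} = - \frac{1133}{953} + \frac{169137}{1154} = \frac{159880079}{1099762}$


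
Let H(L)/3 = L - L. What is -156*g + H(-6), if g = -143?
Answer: 22308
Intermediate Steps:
H(L) = 0 (H(L) = 3*(L - L) = 3*0 = 0)
-156*g + H(-6) = -156*(-143) + 0 = 22308 + 0 = 22308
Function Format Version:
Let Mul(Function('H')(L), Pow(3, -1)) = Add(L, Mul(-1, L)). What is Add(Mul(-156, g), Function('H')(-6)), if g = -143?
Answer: 22308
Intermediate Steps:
Function('H')(L) = 0 (Function('H')(L) = Mul(3, Add(L, Mul(-1, L))) = Mul(3, 0) = 0)
Add(Mul(-156, g), Function('H')(-6)) = Add(Mul(-156, -143), 0) = Add(22308, 0) = 22308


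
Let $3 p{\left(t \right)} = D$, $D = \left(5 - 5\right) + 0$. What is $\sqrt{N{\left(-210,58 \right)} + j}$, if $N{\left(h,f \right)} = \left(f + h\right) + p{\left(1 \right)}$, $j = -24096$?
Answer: $2 i \sqrt{6062} \approx 155.72 i$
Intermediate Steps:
$D = 0$ ($D = 0 + 0 = 0$)
$p{\left(t \right)} = 0$ ($p{\left(t \right)} = \frac{1}{3} \cdot 0 = 0$)
$N{\left(h,f \right)} = f + h$ ($N{\left(h,f \right)} = \left(f + h\right) + 0 = f + h$)
$\sqrt{N{\left(-210,58 \right)} + j} = \sqrt{\left(58 - 210\right) - 24096} = \sqrt{-152 - 24096} = \sqrt{-24248} = 2 i \sqrt{6062}$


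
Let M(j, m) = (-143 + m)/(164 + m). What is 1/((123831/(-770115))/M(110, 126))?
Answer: 872797/2394066 ≈ 0.36457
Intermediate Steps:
M(j, m) = (-143 + m)/(164 + m)
1/((123831/(-770115))/M(110, 126)) = 1/((123831/(-770115))/(((-143 + 126)/(164 + 126)))) = 1/((123831*(-1/770115))/((-17/290))) = 1/(-41277/(256705*((1/290)*(-17)))) = 1/(-41277/(256705*(-17/290))) = 1/(-41277/256705*(-290/17)) = 1/(2394066/872797) = 872797/2394066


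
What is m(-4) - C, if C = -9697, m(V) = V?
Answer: 9693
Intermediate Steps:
m(-4) - C = -4 - 1*(-9697) = -4 + 9697 = 9693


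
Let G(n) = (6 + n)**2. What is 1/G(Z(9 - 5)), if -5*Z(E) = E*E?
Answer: 25/196 ≈ 0.12755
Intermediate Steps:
Z(E) = -E**2/5 (Z(E) = -E*E/5 = -E**2/5)
1/G(Z(9 - 5)) = 1/((6 - (9 - 5)**2/5)**2) = 1/((6 - 1/5*4**2)**2) = 1/((6 - 1/5*16)**2) = 1/((6 - 16/5)**2) = 1/((14/5)**2) = 1/(196/25) = 25/196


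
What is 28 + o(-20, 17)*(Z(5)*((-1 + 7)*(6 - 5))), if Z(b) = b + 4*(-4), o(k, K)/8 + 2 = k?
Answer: 11644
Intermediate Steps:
o(k, K) = -16 + 8*k
Z(b) = -16 + b (Z(b) = b - 16 = -16 + b)
28 + o(-20, 17)*(Z(5)*((-1 + 7)*(6 - 5))) = 28 + (-16 + 8*(-20))*((-16 + 5)*((-1 + 7)*(6 - 5))) = 28 + (-16 - 160)*(-66) = 28 - (-1936)*6 = 28 - 176*(-66) = 28 + 11616 = 11644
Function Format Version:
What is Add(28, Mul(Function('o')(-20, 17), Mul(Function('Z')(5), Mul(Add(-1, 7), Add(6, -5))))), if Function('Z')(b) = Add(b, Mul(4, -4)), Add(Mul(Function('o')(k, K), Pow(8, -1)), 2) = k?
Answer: 11644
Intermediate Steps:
Function('o')(k, K) = Add(-16, Mul(8, k))
Function('Z')(b) = Add(-16, b) (Function('Z')(b) = Add(b, -16) = Add(-16, b))
Add(28, Mul(Function('o')(-20, 17), Mul(Function('Z')(5), Mul(Add(-1, 7), Add(6, -5))))) = Add(28, Mul(Add(-16, Mul(8, -20)), Mul(Add(-16, 5), Mul(Add(-1, 7), Add(6, -5))))) = Add(28, Mul(Add(-16, -160), Mul(-11, Mul(6, 1)))) = Add(28, Mul(-176, Mul(-11, 6))) = Add(28, Mul(-176, -66)) = Add(28, 11616) = 11644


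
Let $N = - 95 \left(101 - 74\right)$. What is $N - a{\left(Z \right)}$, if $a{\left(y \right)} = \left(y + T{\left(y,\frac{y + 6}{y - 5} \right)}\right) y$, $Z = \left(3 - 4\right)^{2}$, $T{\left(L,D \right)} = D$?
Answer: $- \frac{10257}{4} \approx -2564.3$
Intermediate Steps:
$N = -2565$ ($N = \left(-95\right) 27 = -2565$)
$Z = 1$ ($Z = \left(-1\right)^{2} = 1$)
$a{\left(y \right)} = y \left(y + \frac{6 + y}{-5 + y}\right)$ ($a{\left(y \right)} = \left(y + \frac{y + 6}{y - 5}\right) y = \left(y + \frac{6 + y}{-5 + y}\right) y = y \left(y + \frac{6 + y}{-5 + y}\right)$)
$N - a{\left(Z \right)} = -2565 - 1 \frac{1}{-5 + 1} \left(6 + 1 + 1 \left(-5 + 1\right)\right) = -2565 - 1 \frac{1}{-4} \left(6 + 1 + 1 \left(-4\right)\right) = -2565 - 1 \left(- \frac{1}{4}\right) \left(6 + 1 - 4\right) = -2565 - 1 \left(- \frac{1}{4}\right) 3 = -2565 - - \frac{3}{4} = -2565 + \frac{3}{4} = - \frac{10257}{4}$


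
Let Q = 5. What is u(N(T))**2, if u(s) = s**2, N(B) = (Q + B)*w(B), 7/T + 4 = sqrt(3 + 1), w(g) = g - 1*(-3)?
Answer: 81/256 ≈ 0.31641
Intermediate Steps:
w(g) = 3 + g (w(g) = g + 3 = 3 + g)
T = -7/2 (T = 7/(-4 + sqrt(3 + 1)) = 7/(-4 + sqrt(4)) = 7/(-4 + 2) = 7/(-2) = 7*(-1/2) = -7/2 ≈ -3.5000)
N(B) = (3 + B)*(5 + B) (N(B) = (5 + B)*(3 + B) = (3 + B)*(5 + B))
u(N(T))**2 = (((3 - 7/2)*(5 - 7/2))**2)**2 = ((-1/2*3/2)**2)**2 = ((-3/4)**2)**2 = (9/16)**2 = 81/256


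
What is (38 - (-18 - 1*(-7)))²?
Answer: 2401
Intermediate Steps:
(38 - (-18 - 1*(-7)))² = (38 - (-18 + 7))² = (38 - 1*(-11))² = (38 + 11)² = 49² = 2401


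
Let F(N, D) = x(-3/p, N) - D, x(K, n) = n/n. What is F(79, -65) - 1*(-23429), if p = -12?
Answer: 23495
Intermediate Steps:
x(K, n) = 1
F(N, D) = 1 - D
F(79, -65) - 1*(-23429) = (1 - 1*(-65)) - 1*(-23429) = (1 + 65) + 23429 = 66 + 23429 = 23495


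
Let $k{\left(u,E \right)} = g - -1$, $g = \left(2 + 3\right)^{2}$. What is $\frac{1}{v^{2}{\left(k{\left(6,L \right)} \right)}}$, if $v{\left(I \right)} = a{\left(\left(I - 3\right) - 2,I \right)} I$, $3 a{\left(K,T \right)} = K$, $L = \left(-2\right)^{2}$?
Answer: $\frac{1}{33124} \approx 3.019 \cdot 10^{-5}$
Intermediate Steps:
$L = 4$
$g = 25$ ($g = 5^{2} = 25$)
$a{\left(K,T \right)} = \frac{K}{3}$
$k{\left(u,E \right)} = 26$ ($k{\left(u,E \right)} = 25 - -1 = 25 + 1 = 26$)
$v{\left(I \right)} = I \left(- \frac{5}{3} + \frac{I}{3}\right)$ ($v{\left(I \right)} = \frac{\left(I - 3\right) - 2}{3} I = \frac{\left(-3 + I\right) - 2}{3} I = \frac{-5 + I}{3} I = \left(- \frac{5}{3} + \frac{I}{3}\right) I = I \left(- \frac{5}{3} + \frac{I}{3}\right)$)
$\frac{1}{v^{2}{\left(k{\left(6,L \right)} \right)}} = \frac{1}{\left(\frac{1}{3} \cdot 26 \left(-5 + 26\right)\right)^{2}} = \frac{1}{\left(\frac{1}{3} \cdot 26 \cdot 21\right)^{2}} = \frac{1}{182^{2}} = \frac{1}{33124}$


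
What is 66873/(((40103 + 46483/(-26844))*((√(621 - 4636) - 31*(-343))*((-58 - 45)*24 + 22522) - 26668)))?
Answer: 47832591568435173/6114521868559061973349372 - 4499066647575*I*√4015/6114521868559061973349372 ≈ 7.8228e-9 - 4.6623e-11*I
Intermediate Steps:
66873/(((40103 + 46483/(-26844))*((√(621 - 4636) - 31*(-343))*((-58 - 45)*24 + 22522) - 26668))) = 66873/(((40103 + 46483*(-1/26844))*((√(-4015) + 10633)*(-103*24 + 22522) - 26668))) = 66873/(((40103 - 46483/26844)*((I*√4015 + 10633)*(-2472 + 22522) - 26668))) = 66873/((1076478449*((10633 + I*√4015)*20050 - 26668)/26844)) = 66873/((1076478449*((213191650 + 20050*I*√4015) - 26668)/26844)) = 66873/((1076478449*(213164982 + 20050*I*√4015)/26844)) = 66873/(38244584867412153/4474 + 10791696451225*I*√4015/13422)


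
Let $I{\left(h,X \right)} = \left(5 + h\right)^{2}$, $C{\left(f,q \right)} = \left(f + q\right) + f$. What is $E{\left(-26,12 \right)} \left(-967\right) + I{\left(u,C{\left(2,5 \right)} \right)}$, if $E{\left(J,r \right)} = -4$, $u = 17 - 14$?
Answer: $3932$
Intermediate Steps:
$u = 3$
$C{\left(f,q \right)} = q + 2 f$
$E{\left(-26,12 \right)} \left(-967\right) + I{\left(u,C{\left(2,5 \right)} \right)} = \left(-4\right) \left(-967\right) + \left(5 + 3\right)^{2} = 3868 + 8^{2} = 3868 + 64 = 3932$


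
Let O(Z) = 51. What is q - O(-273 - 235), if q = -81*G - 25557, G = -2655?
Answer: 189447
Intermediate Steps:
q = 189498 (q = -81*(-2655) - 25557 = 215055 - 25557 = 189498)
q - O(-273 - 235) = 189498 - 1*51 = 189498 - 51 = 189447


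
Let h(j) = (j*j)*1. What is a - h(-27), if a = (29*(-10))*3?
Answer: -1599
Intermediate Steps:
h(j) = j**2 (h(j) = j**2*1 = j**2)
a = -870 (a = -290*3 = -870)
a - h(-27) = -870 - 1*(-27)**2 = -870 - 1*729 = -870 - 729 = -1599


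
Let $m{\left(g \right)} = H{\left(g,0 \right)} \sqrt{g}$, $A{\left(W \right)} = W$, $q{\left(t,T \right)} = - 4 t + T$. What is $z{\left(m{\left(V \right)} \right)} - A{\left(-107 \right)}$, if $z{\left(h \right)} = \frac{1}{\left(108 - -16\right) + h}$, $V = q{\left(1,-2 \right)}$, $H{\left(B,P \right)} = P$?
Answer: $\frac{13269}{124} \approx 107.01$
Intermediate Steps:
$q{\left(t,T \right)} = T - 4 t$
$V = -6$ ($V = -2 - 4 = -6$)
$m{\left(g \right)} = 0$ ($m{\left(g \right)} = 0 \sqrt{g} = 0$)
$z{\left(h \right)} = \frac{1}{124 + h}$ ($z{\left(h \right)} = \frac{1}{\left(108 + 16\right) + h} = \frac{1}{124 + h}$)
$z{\left(m{\left(V \right)} \right)} - A{\left(-107 \right)} = \frac{1}{124 + 0} - -107 = \frac{1}{124} + 107 = \frac{13269}{124}$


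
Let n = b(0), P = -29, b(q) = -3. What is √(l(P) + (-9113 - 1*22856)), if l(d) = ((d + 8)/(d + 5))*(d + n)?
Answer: 7*I*√653 ≈ 178.88*I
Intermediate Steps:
n = -3
l(d) = (-3 + d)*(8 + d)/(5 + d) (l(d) = ((d + 8)/(d + 5))*(d - 3) = ((8 + d)/(5 + d))*(-3 + d) = (-3 + d)*(8 + d)/(5 + d))
√(l(P) + (-9113 - 1*22856)) = √((-24 + (-29)² + 5*(-29))/(5 - 29) + (-9113 - 1*22856)) = √((-24 + 841 - 145)/(-24) + (-9113 - 22856)) = √(-1/24*672 - 31969) = √(-28 - 31969) = √(-31997) = 7*I*√653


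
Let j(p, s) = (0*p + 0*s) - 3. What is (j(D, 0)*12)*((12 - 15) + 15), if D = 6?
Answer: -432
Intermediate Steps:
j(p, s) = -3 (j(p, s) = (0 + 0) - 3 = 0 - 3 = -3)
(j(D, 0)*12)*((12 - 15) + 15) = (-3*12)*((12 - 15) + 15) = -36*(-3 + 15) = -36*12 = -432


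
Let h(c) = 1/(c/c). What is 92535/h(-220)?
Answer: 92535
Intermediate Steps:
h(c) = 1 (h(c) = 1/1 = 1)
92535/h(-220) = 92535/1 = 92535*1 = 92535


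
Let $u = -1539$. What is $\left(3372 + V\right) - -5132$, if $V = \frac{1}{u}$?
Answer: $\frac{13087655}{1539} \approx 8504.0$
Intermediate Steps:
$V = - \frac{1}{1539}$ ($V = \frac{1}{-1539} = - \frac{1}{1539} \approx -0.00064977$)
$\left(3372 + V\right) - -5132 = \left(3372 - \frac{1}{1539}\right) - -5132 = \frac{5189507}{1539} + 5132 = \frac{13087655}{1539}$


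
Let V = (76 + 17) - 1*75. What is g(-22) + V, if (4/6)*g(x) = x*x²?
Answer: -15954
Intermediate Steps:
g(x) = 3*x³/2 (g(x) = 3*(x*x²)/2 = 3*x³/2)
V = 18 (V = 93 - 75 = 18)
g(-22) + V = (3/2)*(-22)³ + 18 = (3/2)*(-10648) + 18 = -15972 + 18 = -15954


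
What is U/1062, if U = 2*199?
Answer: 199/531 ≈ 0.37476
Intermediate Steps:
U = 398
U/1062 = 398/1062 = 398*(1/1062) = 199/531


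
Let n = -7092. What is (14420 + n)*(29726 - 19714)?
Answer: 73367936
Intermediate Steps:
(14420 + n)*(29726 - 19714) = (14420 - 7092)*(29726 - 19714) = 7328*10012 = 73367936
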